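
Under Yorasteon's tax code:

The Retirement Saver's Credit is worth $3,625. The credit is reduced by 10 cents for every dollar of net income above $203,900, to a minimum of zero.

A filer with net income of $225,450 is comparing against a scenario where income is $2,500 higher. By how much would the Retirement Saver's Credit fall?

$250

At $225,450 — 10% of the $21,550 excess over $203,900 is $2,155; credit = $3,625 − $2,155 = $1,470.
At $227,950 — 10% of the $24,050 excess over $203,900 is $2,405; credit = $3,625 − $2,405 = $1,220.
Lost: $1,470 − $1,220 = $250.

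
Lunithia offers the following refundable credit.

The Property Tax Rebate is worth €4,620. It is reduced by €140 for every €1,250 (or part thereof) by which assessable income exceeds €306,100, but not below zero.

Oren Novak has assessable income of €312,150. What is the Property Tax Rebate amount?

Property Tax Rebate: income exceeds €306,100 by €6,050, which is 5 full-or-partial €1,250 increments; reduction = 5 × €140 = €700, leaving €3,920.

€3,920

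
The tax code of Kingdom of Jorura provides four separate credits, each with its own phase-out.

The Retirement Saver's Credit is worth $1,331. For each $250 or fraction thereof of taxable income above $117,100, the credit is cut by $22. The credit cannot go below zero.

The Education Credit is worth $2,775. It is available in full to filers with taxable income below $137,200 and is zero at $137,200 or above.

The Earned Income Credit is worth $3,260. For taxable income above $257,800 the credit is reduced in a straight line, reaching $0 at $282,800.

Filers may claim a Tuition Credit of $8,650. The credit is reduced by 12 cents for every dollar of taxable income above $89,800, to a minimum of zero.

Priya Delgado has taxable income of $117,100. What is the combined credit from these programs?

Retirement Saver's Credit: $117,100 is at or below the $117,100 threshold, so the full $1,331 applies.
Education Credit: $117,100 is below the $137,200 cutoff, so the full $2,775 applies.
Earned Income Credit: $117,100 is at or below the $257,800 threshold, so the full $3,260 applies.
Tuition Credit: 12% of the $27,300 excess over $89,800 is $3,276; credit = $8,650 − $3,276 = $5,374.
Total: $1,331 + $2,775 + $3,260 + $5,374 = $12,740.

$12,740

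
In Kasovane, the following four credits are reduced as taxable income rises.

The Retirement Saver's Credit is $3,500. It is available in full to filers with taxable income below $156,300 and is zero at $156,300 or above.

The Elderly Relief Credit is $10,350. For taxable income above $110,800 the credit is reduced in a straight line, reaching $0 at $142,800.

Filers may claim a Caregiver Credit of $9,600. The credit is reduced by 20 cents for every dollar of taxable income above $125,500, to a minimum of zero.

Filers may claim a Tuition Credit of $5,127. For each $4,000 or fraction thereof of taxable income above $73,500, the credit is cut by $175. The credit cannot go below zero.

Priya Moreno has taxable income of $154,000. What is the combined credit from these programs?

$8,852

Retirement Saver's Credit: $154,000 is below the $156,300 cutoff, so the full $3,500 applies.
Elderly Relief Credit: $154,000 is at or above $142,800, so the credit is $0.
Caregiver Credit: 20% of the $28,500 excess over $125,500 is $5,700; credit = $9,600 − $5,700 = $3,900.
Tuition Credit: income exceeds $73,500 by $80,500, which is 21 full-or-partial $4,000 increments; reduction = 21 × $175 = $3,675, leaving $1,452.
Total: $3,500 + $0 + $3,900 + $1,452 = $8,852.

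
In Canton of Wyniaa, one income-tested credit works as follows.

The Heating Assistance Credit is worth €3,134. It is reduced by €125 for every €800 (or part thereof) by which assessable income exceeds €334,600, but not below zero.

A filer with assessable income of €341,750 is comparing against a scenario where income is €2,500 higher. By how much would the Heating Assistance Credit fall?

At €341,750 — income exceeds €334,600 by €7,150, which is 9 full-or-partial €800 increments; reduction = 9 × €125 = €1,125, leaving €2,009.
At €344,250 — income exceeds €334,600 by €9,650, which is 13 full-or-partial €800 increments; reduction = 13 × €125 = €1,625, leaving €1,509.
Lost: €2,009 − €1,509 = €500.

€500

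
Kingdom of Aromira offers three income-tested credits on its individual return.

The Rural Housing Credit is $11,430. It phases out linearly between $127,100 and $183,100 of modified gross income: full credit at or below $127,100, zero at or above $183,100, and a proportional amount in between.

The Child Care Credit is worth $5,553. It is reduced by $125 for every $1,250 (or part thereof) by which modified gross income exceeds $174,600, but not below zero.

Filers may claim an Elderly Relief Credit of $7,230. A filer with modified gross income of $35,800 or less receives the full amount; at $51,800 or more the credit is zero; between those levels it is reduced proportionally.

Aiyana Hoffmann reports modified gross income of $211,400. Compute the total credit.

$1,803

Rural Housing Credit: $211,400 is at or above $183,100, so the credit is $0.
Child Care Credit: income exceeds $174,600 by $36,800, which is 30 full-or-partial $1,250 increments; reduction = 30 × $125 = $3,750, leaving $1,803.
Elderly Relief Credit: $211,400 is at or above $51,800, so the credit is $0.
Total: $0 + $1,803 + $0 = $1,803.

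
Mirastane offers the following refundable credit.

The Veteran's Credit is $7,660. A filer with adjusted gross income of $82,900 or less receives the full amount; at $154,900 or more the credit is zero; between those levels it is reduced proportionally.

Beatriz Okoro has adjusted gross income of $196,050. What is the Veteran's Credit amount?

$0

Veteran's Credit: $196,050 is at or above $154,900, so the credit is $0.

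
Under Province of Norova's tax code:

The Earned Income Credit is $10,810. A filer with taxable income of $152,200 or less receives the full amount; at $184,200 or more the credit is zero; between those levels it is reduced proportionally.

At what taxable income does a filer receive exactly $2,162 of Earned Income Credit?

$2,162 is 2,162/10,810 of the full $10,810, so 8,648/10,810 of the $32,000 range has been used: income = $152,200 + $32,000 × 8,648/10,810 = $177,800.

$177,800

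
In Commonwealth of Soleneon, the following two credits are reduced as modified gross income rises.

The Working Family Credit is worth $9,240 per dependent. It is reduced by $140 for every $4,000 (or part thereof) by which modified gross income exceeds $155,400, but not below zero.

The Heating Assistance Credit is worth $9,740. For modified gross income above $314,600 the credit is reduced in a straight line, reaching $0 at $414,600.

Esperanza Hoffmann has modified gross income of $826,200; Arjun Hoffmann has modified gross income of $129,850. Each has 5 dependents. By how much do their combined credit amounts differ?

$33,260

Esperanza ($826,200): Working Family Credit: base = 5 × $9,240 = $46,200. income exceeds $155,400 by $670,800, which is 168 full-or-partial $4,000 increments; reduction = 168 × $140 = $23,520, leaving $22,680. Heating Assistance Credit: $826,200 is at or above $414,600, so the credit is $0. total $22,680 + $0 = $22,680
Arjun ($129,850): Working Family Credit: base = 5 × $9,240 = $46,200. $129,850 is at or below the $155,400 threshold, so the full $46,200 applies. Heating Assistance Credit: $129,850 is at or below the $314,600 threshold, so the full $9,740 applies. total $46,200 + $9,740 = $55,940
Difference: |$22,680 − $55,940| = $33,260.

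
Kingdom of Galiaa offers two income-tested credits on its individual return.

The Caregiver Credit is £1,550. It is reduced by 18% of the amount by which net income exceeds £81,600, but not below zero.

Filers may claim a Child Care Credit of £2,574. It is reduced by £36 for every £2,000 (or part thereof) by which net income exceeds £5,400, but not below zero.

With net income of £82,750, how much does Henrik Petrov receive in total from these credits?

£2,513

Caregiver Credit: 18% of the £1,150 excess over £81,600 is £207; credit = £1,550 − £207 = £1,343.
Child Care Credit: income exceeds £5,400 by £77,350, which is 39 full-or-partial £2,000 increments; reduction = 39 × £36 = £1,404, leaving £1,170.
Total: £1,343 + £1,170 = £2,513.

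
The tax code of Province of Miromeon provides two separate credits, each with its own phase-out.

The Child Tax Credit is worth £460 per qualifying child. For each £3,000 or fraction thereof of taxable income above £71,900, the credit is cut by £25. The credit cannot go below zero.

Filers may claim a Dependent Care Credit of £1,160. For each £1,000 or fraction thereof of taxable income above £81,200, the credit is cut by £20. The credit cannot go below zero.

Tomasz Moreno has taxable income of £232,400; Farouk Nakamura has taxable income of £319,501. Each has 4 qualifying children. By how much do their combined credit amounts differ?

Tomasz (£232,400): Child Tax Credit: base = 4 × £460 = £1,840. income exceeds £71,900 by £160,500, which is 54 full-or-partial £3,000 increments; reduction = 54 × £25 = £1,350, leaving £490. Dependent Care Credit: income exceeds £81,200 by £151,200 → 152 increments × £20 = £3,040 ≥ base, so the credit is £0. total £490 + £0 = £490
Farouk (£319,501): Child Tax Credit: base = 4 × £460 = £1,840. income exceeds £71,900 by £247,601 → 83 increments × £25 = £2,075 ≥ base, so the credit is £0. Dependent Care Credit: income exceeds £81,200 by £238,301 → 239 increments × £20 = £4,780 ≥ base, so the credit is £0. total £0 + £0 = £0
Difference: |£490 − £0| = £490.

£490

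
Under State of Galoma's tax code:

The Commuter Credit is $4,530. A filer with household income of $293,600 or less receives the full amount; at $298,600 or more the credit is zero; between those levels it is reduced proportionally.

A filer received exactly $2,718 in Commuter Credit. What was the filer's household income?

$295,600

$2,718 is 2,718/4,530 of the full $4,530, so 1,812/4,530 of the $5,000 range has been used: income = $293,600 + $5,000 × 1,812/4,530 = $295,600.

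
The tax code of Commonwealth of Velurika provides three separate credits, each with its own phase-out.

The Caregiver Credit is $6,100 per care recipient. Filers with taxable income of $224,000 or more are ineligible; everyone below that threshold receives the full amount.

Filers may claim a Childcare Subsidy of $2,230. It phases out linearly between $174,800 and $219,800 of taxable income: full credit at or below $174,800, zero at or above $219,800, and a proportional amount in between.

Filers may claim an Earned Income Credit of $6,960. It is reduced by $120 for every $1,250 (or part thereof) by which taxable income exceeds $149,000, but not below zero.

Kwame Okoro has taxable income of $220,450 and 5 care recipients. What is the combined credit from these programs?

$30,500

Caregiver Credit: base = 5 × $6,100 = $30,500. $220,450 is below the $224,000 cutoff, so the full $30,500 applies.
Childcare Subsidy: $220,450 is at or above $219,800, so the credit is $0.
Earned Income Credit: income exceeds $149,000 by $71,450 → 58 increments × $120 = $6,960 ≥ base, so the credit is $0.
Total: $30,500 + $0 + $0 = $30,500.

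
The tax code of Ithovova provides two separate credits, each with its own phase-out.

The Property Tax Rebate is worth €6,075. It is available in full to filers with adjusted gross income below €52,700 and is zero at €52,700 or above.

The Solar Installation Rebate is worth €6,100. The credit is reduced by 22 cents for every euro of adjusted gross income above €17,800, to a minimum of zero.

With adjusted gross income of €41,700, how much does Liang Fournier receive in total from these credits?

€6,917

Property Tax Rebate: €41,700 is below the €52,700 cutoff, so the full €6,075 applies.
Solar Installation Rebate: 22% of the €23,900 excess over €17,800 is €5,258; credit = €6,100 − €5,258 = €842.
Total: €6,075 + €842 = €6,917.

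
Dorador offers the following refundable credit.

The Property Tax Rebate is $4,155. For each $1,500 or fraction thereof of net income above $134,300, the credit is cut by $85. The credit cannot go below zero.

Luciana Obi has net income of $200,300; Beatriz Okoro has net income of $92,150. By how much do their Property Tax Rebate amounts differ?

$3,740

Luciana ($200,300): Property Tax Rebate: income exceeds $134,300 by $66,000, which is 44 full-or-partial $1,500 increments; reduction = 44 × $85 = $3,740, leaving $415.
Beatriz ($92,150): Property Tax Rebate: $92,150 is at or below the $134,300 threshold, so the full $4,155 applies.
Difference: |$415 − $4,155| = $3,740.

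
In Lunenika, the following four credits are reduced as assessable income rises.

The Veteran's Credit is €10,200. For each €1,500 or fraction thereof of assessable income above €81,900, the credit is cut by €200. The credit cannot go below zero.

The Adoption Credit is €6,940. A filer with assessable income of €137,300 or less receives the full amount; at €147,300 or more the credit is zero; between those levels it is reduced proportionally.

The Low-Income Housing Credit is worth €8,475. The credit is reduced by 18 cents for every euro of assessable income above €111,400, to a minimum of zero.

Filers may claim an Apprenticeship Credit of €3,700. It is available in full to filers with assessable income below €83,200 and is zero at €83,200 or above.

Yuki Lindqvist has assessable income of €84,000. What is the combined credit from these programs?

Veteran's Credit: income exceeds €81,900 by €2,100, which is 2 full-or-partial €1,500 increments; reduction = 2 × €200 = €400, leaving €9,800.
Adoption Credit: €84,000 is at or below the €137,300 threshold, so the full €6,940 applies.
Low-Income Housing Credit: €84,000 is at or below the €111,400 threshold, so the full €8,475 applies.
Apprenticeship Credit: €84,000 meets or exceeds the €83,200 cutoff, so the credit is €0.
Total: €9,800 + €6,940 + €8,475 + €0 = €25,215.

€25,215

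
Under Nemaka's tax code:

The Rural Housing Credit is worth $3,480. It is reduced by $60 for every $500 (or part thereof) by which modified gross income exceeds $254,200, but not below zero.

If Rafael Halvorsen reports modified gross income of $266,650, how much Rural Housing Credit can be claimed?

Rural Housing Credit: income exceeds $254,200 by $12,450, which is 25 full-or-partial $500 increments; reduction = 25 × $60 = $1,500, leaving $1,980.

$1,980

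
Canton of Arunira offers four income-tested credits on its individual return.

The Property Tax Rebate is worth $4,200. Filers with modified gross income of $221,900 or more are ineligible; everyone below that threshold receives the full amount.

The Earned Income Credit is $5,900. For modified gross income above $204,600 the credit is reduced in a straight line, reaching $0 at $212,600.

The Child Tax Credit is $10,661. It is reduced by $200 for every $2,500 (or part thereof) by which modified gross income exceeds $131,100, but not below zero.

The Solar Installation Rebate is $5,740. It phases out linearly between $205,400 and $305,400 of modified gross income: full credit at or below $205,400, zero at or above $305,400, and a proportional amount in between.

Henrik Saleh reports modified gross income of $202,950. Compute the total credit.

Property Tax Rebate: $202,950 is below the $221,900 cutoff, so the full $4,200 applies.
Earned Income Credit: $202,950 is at or below the $204,600 threshold, so the full $5,900 applies.
Child Tax Credit: income exceeds $131,100 by $71,850, which is 29 full-or-partial $2,500 increments; reduction = 29 × $200 = $5,800, leaving $4,861.
Solar Installation Rebate: $202,950 is at or below the $205,400 threshold, so the full $5,740 applies.
Total: $4,200 + $5,900 + $4,861 + $5,740 = $20,701.

$20,701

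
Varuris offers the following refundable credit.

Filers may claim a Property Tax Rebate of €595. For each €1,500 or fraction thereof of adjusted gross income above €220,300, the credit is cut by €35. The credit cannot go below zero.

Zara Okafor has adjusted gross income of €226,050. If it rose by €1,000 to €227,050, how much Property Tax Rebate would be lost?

At €226,050 — income exceeds €220,300 by €5,750, which is 4 full-or-partial €1,500 increments; reduction = 4 × €35 = €140, leaving €455.
At €227,050 — income exceeds €220,300 by €6,750, which is 5 full-or-partial €1,500 increments; reduction = 5 × €35 = €175, leaving €420.
Lost: €455 − €420 = €35.

€35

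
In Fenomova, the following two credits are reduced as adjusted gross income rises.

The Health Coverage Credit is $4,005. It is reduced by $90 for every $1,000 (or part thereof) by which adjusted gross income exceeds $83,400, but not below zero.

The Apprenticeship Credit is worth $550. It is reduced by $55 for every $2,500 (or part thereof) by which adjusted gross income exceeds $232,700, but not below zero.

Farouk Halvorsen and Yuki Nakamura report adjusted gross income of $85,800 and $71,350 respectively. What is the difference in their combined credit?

$270

Farouk ($85,800): Health Coverage Credit: income exceeds $83,400 by $2,400, which is 3 full-or-partial $1,000 increments; reduction = 3 × $90 = $270, leaving $3,735. Apprenticeship Credit: $85,800 is at or below the $232,700 threshold, so the full $550 applies. total $3,735 + $550 = $4,285
Yuki ($71,350): Health Coverage Credit: $71,350 is at or below the $83,400 threshold, so the full $4,005 applies. Apprenticeship Credit: $71,350 is at or below the $232,700 threshold, so the full $550 applies. total $4,005 + $550 = $4,555
Difference: |$4,285 − $4,555| = $270.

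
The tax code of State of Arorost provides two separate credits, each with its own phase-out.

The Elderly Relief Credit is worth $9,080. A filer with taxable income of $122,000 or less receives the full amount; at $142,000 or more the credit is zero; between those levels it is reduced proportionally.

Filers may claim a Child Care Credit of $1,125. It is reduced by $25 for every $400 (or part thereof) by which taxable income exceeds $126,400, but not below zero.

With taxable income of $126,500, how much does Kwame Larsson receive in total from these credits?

Elderly Relief Credit: $126,500 is $4,500 into a $20,000 phase-out range, leaving 15,500/20,000 of the credit: $9,080 × 15,500/20,000 = $7,037.
Child Care Credit: income exceeds $126,400 by $100, which is 1 full-or-partial $400 increment; reduction = 1 × $25 = $25, leaving $1,100.
Total: $7,037 + $1,100 = $8,137.

$8,137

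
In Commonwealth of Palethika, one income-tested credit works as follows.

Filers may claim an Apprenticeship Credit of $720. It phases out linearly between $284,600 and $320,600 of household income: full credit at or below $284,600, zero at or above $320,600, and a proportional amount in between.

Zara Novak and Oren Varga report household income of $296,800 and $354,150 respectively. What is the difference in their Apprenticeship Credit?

$476

Zara ($296,800): Apprenticeship Credit: $296,800 is $12,200 into a $36,000 phase-out range, leaving 23,800/36,000 of the credit: $720 × 23,800/36,000 = $476.
Oren ($354,150): Apprenticeship Credit: $354,150 is at or above $320,600, so the credit is $0.
Difference: |$476 − $0| = $476.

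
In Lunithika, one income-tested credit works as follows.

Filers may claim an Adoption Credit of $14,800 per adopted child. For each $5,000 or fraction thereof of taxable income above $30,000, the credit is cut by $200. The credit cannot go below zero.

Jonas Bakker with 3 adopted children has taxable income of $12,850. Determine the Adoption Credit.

$44,400

Adoption Credit: base = 3 × $14,800 = $44,400. $12,850 is at or below the $30,000 threshold, so the full $44,400 applies.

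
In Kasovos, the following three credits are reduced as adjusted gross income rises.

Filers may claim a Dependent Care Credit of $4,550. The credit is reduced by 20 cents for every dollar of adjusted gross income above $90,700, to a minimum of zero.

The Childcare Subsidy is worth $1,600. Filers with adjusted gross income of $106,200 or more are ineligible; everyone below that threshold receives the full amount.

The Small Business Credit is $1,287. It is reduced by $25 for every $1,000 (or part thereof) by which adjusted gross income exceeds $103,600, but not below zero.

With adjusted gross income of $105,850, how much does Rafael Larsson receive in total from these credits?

$4,332

Dependent Care Credit: 20% of the $15,150 excess over $90,700 is $3,030; credit = $4,550 − $3,030 = $1,520.
Childcare Subsidy: $105,850 is below the $106,200 cutoff, so the full $1,600 applies.
Small Business Credit: income exceeds $103,600 by $2,250, which is 3 full-or-partial $1,000 increments; reduction = 3 × $25 = $75, leaving $1,212.
Total: $1,520 + $1,600 + $1,212 = $4,332.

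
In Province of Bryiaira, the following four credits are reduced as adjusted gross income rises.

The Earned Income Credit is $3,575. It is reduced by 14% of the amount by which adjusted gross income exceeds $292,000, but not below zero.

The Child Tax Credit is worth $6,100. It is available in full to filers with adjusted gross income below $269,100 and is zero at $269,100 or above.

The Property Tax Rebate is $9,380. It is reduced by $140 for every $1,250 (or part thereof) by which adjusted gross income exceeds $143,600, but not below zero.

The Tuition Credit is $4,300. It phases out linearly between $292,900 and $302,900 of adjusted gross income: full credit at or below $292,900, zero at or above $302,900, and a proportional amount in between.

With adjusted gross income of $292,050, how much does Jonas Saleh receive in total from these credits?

$7,868

Earned Income Credit: 14% of the $50 excess over $292,000 is $7; credit = $3,575 − $7 = $3,568.
Child Tax Credit: $292,050 meets or exceeds the $269,100 cutoff, so the credit is $0.
Property Tax Rebate: income exceeds $143,600 by $148,450 → 119 increments × $140 = $16,660 ≥ base, so the credit is $0.
Tuition Credit: $292,050 is at or below the $292,900 threshold, so the full $4,300 applies.
Total: $3,568 + $0 + $0 + $4,300 = $7,868.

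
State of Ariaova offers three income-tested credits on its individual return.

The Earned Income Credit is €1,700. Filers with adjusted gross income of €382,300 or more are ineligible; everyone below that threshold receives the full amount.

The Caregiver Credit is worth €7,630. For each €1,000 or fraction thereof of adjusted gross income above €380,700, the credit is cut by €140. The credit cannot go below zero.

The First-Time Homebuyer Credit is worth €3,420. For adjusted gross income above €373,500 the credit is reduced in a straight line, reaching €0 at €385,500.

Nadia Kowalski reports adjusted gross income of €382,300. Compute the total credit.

€8,262

Earned Income Credit: €382,300 meets or exceeds the €382,300 cutoff, so the credit is €0.
Caregiver Credit: income exceeds €380,700 by €1,600, which is 2 full-or-partial €1,000 increments; reduction = 2 × €140 = €280, leaving €7,350.
First-Time Homebuyer Credit: €382,300 is €8,800 into a €12,000 phase-out range, leaving 3,200/12,000 of the credit: €3,420 × 3,200/12,000 = €912.
Total: €0 + €7,350 + €912 = €8,262.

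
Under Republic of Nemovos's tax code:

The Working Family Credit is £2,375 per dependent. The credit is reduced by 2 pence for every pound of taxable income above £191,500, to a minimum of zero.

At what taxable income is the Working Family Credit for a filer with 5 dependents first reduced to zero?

£785,250

Full credit = 5 × £2,375 = £11,875.
The credit falls by 2% of each pound above £191,500, so it reaches zero when the excess is £11,875 / 2% = £593,750: income = £191,500 + £593,750 = £785,250.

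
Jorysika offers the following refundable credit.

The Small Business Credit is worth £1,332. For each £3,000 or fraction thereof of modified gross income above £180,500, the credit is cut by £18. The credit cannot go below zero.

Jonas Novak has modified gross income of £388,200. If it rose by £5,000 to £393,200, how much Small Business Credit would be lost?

At £388,200 — income exceeds £180,500 by £207,700, which is 70 full-or-partial £3,000 increments; reduction = 70 × £18 = £1,260, leaving £72.
At £393,200 — income exceeds £180,500 by £212,700, which is 71 full-or-partial £3,000 increments; reduction = 71 × £18 = £1,278, leaving £54.
Lost: £72 − £54 = £18.

£18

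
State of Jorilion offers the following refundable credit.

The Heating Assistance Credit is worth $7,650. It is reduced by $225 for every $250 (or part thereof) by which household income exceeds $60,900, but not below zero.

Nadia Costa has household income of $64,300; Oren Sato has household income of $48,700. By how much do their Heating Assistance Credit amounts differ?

Nadia ($64,300): Heating Assistance Credit: income exceeds $60,900 by $3,400, which is 14 full-or-partial $250 increments; reduction = 14 × $225 = $3,150, leaving $4,500.
Oren ($48,700): Heating Assistance Credit: $48,700 is at or below the $60,900 threshold, so the full $7,650 applies.
Difference: |$4,500 − $7,650| = $3,150.

$3,150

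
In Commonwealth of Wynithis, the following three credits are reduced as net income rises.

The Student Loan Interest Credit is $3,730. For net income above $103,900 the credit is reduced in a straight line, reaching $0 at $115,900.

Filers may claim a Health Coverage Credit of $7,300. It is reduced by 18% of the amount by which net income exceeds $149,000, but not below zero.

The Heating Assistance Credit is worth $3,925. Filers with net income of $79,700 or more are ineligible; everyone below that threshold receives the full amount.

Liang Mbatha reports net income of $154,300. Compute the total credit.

$6,346

Student Loan Interest Credit: $154,300 is at or above $115,900, so the credit is $0.
Health Coverage Credit: 18% of the $5,300 excess over $149,000 is $954; credit = $7,300 − $954 = $6,346.
Heating Assistance Credit: $154,300 meets or exceeds the $79,700 cutoff, so the credit is $0.
Total: $0 + $6,346 + $0 = $6,346.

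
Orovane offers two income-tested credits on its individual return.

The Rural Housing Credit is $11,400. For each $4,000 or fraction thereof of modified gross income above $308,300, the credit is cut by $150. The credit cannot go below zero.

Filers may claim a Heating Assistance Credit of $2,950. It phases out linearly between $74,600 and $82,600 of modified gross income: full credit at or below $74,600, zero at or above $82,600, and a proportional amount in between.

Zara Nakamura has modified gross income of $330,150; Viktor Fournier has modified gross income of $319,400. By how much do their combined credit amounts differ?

$450

Zara ($330,150): Rural Housing Credit: income exceeds $308,300 by $21,850, which is 6 full-or-partial $4,000 increments; reduction = 6 × $150 = $900, leaving $10,500. Heating Assistance Credit: $330,150 is at or above $82,600, so the credit is $0. total $10,500 + $0 = $10,500
Viktor ($319,400): Rural Housing Credit: income exceeds $308,300 by $11,100, which is 3 full-or-partial $4,000 increments; reduction = 3 × $150 = $450, leaving $10,950. Heating Assistance Credit: $319,400 is at or above $82,600, so the credit is $0. total $10,950 + $0 = $10,950
Difference: |$10,500 − $10,950| = $450.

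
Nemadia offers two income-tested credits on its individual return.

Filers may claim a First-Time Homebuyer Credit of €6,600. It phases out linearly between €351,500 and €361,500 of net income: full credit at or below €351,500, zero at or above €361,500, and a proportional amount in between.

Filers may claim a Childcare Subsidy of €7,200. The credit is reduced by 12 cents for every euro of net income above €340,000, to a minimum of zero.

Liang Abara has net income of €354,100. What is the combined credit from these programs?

€10,392

First-Time Homebuyer Credit: €354,100 is €2,600 into a €10,000 phase-out range, leaving 7,400/10,000 of the credit: €6,600 × 7,400/10,000 = €4,884.
Childcare Subsidy: 12% of the €14,100 excess over €340,000 is €1,692; credit = €7,200 − €1,692 = €5,508.
Total: €4,884 + €5,508 = €10,392.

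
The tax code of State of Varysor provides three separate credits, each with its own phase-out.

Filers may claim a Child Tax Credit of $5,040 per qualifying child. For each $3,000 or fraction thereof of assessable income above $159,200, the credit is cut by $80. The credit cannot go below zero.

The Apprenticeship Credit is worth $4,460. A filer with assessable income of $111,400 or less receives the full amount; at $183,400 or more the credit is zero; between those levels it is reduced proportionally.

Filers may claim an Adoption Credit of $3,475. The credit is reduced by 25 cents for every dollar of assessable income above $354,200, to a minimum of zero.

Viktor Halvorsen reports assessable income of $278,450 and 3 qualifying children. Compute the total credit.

$15,395

Child Tax Credit: base = 3 × $5,040 = $15,120. income exceeds $159,200 by $119,250, which is 40 full-or-partial $3,000 increments; reduction = 40 × $80 = $3,200, leaving $11,920.
Apprenticeship Credit: $278,450 is at or above $183,400, so the credit is $0.
Adoption Credit: $278,450 is at or below the $354,200 threshold, so the full $3,475 applies.
Total: $11,920 + $0 + $3,475 = $15,395.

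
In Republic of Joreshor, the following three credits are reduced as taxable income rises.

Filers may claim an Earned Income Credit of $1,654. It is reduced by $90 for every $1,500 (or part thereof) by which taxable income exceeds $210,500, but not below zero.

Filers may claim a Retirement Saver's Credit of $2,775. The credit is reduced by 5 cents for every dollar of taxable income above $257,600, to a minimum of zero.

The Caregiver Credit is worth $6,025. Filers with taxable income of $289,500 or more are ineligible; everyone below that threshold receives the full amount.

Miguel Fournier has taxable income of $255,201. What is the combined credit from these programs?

Earned Income Credit: income exceeds $210,500 by $44,701 → 30 increments × $90 = $2,700 ≥ base, so the credit is $0.
Retirement Saver's Credit: $255,201 is at or below the $257,600 threshold, so the full $2,775 applies.
Caregiver Credit: $255,201 is below the $289,500 cutoff, so the full $6,025 applies.
Total: $0 + $2,775 + $6,025 = $8,800.

$8,800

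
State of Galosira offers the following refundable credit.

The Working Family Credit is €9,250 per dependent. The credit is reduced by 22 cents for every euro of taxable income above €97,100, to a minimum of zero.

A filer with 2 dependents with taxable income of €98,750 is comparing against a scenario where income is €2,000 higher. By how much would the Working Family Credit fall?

€440

At €98,750 — base = 2 × €9,250 = €18,500. 22% of the €1,650 excess over €97,100 is €363; credit = €18,500 − €363 = €18,137.
At €100,750 — base = 2 × €9,250 = €18,500. 22% of the €3,650 excess over €97,100 is €803; credit = €18,500 − €803 = €17,697.
Lost: €18,137 − €17,697 = €440.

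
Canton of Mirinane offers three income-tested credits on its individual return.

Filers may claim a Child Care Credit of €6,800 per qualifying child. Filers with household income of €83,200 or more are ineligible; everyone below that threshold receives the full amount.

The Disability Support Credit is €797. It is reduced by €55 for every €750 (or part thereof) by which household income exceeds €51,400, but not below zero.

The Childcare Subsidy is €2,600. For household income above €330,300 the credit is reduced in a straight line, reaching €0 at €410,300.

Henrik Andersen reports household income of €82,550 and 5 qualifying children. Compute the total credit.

Child Care Credit: base = 5 × €6,800 = €34,000. €82,550 is below the €83,200 cutoff, so the full €34,000 applies.
Disability Support Credit: income exceeds €51,400 by €31,150 → 42 increments × €55 = €2,310 ≥ base, so the credit is €0.
Childcare Subsidy: €82,550 is at or below the €330,300 threshold, so the full €2,600 applies.
Total: €34,000 + €0 + €2,600 = €36,600.

€36,600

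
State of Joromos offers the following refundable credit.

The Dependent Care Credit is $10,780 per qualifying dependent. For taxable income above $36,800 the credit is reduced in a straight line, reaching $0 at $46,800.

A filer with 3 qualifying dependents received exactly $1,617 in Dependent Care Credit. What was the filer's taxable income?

$46,300

Full credit = 3 × $10,780 = $32,340.
$1,617 is 1,617/32,340 of the full $32,340, so 30,723/32,340 of the $10,000 range has been used: income = $36,800 + $10,000 × 30,723/32,340 = $46,300.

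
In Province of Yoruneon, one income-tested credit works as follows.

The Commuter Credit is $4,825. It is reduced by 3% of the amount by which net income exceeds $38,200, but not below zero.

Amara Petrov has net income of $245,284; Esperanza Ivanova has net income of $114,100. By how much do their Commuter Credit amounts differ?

Amara ($245,284): Commuter Credit: 3% of the $207,084 excess over $38,200 is $6,212.52 ≥ base, so the credit is $0.
Esperanza ($114,100): Commuter Credit: 3% of the $75,900 excess over $38,200 is $2,277; credit = $4,825 − $2,277 = $2,548.
Difference: |$0 − $2,548| = $2,548.

$2,548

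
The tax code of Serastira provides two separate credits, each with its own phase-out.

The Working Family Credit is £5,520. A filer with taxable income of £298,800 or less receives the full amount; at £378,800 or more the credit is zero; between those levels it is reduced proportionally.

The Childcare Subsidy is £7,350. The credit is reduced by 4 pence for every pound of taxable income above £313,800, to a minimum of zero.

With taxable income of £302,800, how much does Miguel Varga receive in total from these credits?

£12,594

Working Family Credit: £302,800 is £4,000 into a £80,000 phase-out range, leaving 76,000/80,000 of the credit: £5,520 × 76,000/80,000 = £5,244.
Childcare Subsidy: £302,800 is at or below the £313,800 threshold, so the full £7,350 applies.
Total: £5,244 + £7,350 = £12,594.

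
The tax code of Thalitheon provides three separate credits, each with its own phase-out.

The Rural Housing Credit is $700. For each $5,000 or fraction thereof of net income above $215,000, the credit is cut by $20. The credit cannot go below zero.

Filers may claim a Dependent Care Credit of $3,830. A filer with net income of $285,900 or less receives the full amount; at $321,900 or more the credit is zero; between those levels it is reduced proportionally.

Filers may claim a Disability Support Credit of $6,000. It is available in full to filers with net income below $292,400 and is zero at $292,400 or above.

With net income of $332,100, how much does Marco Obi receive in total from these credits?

$220

Rural Housing Credit: income exceeds $215,000 by $117,100, which is 24 full-or-partial $5,000 increments; reduction = 24 × $20 = $480, leaving $220.
Dependent Care Credit: $332,100 is at or above $321,900, so the credit is $0.
Disability Support Credit: $332,100 meets or exceeds the $292,400 cutoff, so the credit is $0.
Total: $220 + $0 + $0 = $220.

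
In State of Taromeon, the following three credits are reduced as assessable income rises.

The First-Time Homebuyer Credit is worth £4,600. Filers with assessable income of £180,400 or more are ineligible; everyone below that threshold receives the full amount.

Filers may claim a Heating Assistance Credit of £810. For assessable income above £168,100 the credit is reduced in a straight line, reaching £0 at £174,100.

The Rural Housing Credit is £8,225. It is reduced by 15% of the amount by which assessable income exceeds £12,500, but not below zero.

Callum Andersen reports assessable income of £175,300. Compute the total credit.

First-Time Homebuyer Credit: £175,300 is below the £180,400 cutoff, so the full £4,600 applies.
Heating Assistance Credit: £175,300 is at or above £174,100, so the credit is £0.
Rural Housing Credit: 15% of the £162,800 excess over £12,500 is £24,420 ≥ base, so the credit is £0.
Total: £4,600 + £0 + £0 = £4,600.

£4,600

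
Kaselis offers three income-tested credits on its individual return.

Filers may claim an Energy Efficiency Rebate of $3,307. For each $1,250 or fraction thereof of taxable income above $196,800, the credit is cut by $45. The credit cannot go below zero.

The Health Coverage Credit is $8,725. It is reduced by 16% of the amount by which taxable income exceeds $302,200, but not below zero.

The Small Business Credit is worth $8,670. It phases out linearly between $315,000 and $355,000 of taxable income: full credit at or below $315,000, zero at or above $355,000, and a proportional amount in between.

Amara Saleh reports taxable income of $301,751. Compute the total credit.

$17,395

Energy Efficiency Rebate: income exceeds $196,800 by $104,951 → 84 increments × $45 = $3,780 ≥ base, so the credit is $0.
Health Coverage Credit: $301,751 is at or below the $302,200 threshold, so the full $8,725 applies.
Small Business Credit: $301,751 is at or below the $315,000 threshold, so the full $8,670 applies.
Total: $0 + $8,725 + $8,670 = $17,395.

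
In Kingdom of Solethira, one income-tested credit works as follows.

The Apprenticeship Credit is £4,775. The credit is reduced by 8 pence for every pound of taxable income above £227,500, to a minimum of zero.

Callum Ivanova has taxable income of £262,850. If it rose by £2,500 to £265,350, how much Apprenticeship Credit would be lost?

At £262,850 — 8% of the £35,350 excess over £227,500 is £2,828; credit = £4,775 − £2,828 = £1,947.
At £265,350 — 8% of the £37,850 excess over £227,500 is £3,028; credit = £4,775 − £3,028 = £1,747.
Lost: £1,947 − £1,747 = £200.

£200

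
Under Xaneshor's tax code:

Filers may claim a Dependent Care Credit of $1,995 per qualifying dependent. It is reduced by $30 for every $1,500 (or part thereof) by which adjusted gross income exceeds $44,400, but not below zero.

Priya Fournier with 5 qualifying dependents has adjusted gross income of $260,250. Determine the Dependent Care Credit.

Dependent Care Credit: base = 5 × $1,995 = $9,975. income exceeds $44,400 by $215,850, which is 144 full-or-partial $1,500 increments; reduction = 144 × $30 = $4,320, leaving $5,655.

$5,655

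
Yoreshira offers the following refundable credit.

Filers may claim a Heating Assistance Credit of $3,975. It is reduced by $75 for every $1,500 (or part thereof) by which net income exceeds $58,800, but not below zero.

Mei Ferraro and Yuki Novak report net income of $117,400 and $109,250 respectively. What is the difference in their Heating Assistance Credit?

$450

Mei ($117,400): Heating Assistance Credit: income exceeds $58,800 by $58,600, which is 40 full-or-partial $1,500 increments; reduction = 40 × $75 = $3,000, leaving $975.
Yuki ($109,250): Heating Assistance Credit: income exceeds $58,800 by $50,450, which is 34 full-or-partial $1,500 increments; reduction = 34 × $75 = $2,550, leaving $1,425.
Difference: |$975 − $1,425| = $450.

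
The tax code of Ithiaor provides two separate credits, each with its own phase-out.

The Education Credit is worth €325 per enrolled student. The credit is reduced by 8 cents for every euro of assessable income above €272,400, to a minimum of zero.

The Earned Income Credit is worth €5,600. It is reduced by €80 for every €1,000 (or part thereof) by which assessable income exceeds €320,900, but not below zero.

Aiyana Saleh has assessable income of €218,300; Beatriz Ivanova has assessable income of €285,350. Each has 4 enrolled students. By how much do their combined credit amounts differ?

Aiyana (€218,300): Education Credit: base = 4 × €325 = €1,300. €218,300 is at or below the €272,400 threshold, so the full €1,300 applies. Earned Income Credit: €218,300 is at or below the €320,900 threshold, so the full €5,600 applies. total €1,300 + €5,600 = €6,900
Beatriz (€285,350): Education Credit: base = 4 × €325 = €1,300. 8% of the €12,950 excess over €272,400 is €1,036; credit = €1,300 − €1,036 = €264. Earned Income Credit: €285,350 is at or below the €320,900 threshold, so the full €5,600 applies. total €264 + €5,600 = €5,864
Difference: |€6,900 − €5,864| = €1,036.

€1,036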